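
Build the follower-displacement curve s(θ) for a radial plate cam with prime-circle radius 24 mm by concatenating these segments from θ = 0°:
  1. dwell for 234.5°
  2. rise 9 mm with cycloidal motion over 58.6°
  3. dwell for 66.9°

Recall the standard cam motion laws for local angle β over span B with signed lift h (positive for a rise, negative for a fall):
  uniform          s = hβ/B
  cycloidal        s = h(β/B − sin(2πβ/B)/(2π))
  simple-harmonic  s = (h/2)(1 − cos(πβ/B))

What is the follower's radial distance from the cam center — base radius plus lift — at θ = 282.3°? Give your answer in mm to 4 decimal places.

seg 1 [0°–234.5°] dwell: s stays 0.0000
seg 2 [234.5°–293.1°] cycloidal, h=9: θ=282.3° here. β=47.8, B=58.6. 9·(0.8157 − sin(2π·0.8157)/(2π)) = 8.6534 → s = 8.6534
radial distance = base radius + s = 24 + 8.6534 = 32.6534

32.6534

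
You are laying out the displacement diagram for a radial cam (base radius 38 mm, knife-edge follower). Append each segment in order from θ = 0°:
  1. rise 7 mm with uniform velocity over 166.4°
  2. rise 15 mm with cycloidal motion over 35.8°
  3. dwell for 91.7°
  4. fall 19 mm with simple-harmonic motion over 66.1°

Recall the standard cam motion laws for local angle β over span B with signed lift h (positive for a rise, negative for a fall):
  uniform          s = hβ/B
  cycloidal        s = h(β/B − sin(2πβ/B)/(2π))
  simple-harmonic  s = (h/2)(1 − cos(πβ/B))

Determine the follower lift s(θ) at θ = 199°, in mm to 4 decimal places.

seg 1 [0°–166.4°] uniform, h=7: full span → s += 7 → s = 7.0000
seg 2 [166.4°–202.2°] cycloidal, h=15: θ=199° here. β=32.6, B=35.8. 15·(0.9106 − sin(2π·0.9106)/(2π)) = 14.9306 → s = 21.9306

21.9306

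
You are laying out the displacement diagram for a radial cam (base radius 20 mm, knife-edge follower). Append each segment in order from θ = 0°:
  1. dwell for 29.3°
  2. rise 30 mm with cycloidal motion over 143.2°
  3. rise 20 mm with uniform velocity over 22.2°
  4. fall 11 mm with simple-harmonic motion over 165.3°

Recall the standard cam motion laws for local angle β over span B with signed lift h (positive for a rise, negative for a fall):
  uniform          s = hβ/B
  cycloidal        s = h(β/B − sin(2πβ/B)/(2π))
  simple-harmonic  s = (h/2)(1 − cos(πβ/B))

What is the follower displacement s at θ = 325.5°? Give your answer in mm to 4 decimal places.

seg 1 [0°–29.3°] dwell: s stays 0.0000
seg 2 [29.3°–172.5°] cycloidal, h=30: full span → s += 30 → s = 30.0000
seg 3 [172.5°–194.7°] uniform, h=20: full span → s += 20 → s = 50.0000
seg 4 [194.7°–360°] simple-harmonic, h=-11: θ=325.5° here. β=130.8, B=165.3. -11/2·(1 − cos(π·0.7913)) = -9.8595 → s = 40.1405

40.1405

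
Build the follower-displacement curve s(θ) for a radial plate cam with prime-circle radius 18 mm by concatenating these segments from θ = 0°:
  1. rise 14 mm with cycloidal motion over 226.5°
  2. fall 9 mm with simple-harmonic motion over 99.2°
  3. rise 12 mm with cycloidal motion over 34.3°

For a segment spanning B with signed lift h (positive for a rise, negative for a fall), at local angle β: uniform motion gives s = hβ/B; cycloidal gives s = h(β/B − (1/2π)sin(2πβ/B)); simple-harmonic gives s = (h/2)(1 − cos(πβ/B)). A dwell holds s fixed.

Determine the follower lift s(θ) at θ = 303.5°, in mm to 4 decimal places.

seg 1 [0°–226.5°] cycloidal, h=14: full span → s += 14 → s = 14.0000
seg 2 [226.5°–325.7°] simple-harmonic, h=-9: θ=303.5° here. β=77, B=99.2. -9/2·(1 − cos(π·0.7762)) = -7.9329 → s = 6.0671

6.0671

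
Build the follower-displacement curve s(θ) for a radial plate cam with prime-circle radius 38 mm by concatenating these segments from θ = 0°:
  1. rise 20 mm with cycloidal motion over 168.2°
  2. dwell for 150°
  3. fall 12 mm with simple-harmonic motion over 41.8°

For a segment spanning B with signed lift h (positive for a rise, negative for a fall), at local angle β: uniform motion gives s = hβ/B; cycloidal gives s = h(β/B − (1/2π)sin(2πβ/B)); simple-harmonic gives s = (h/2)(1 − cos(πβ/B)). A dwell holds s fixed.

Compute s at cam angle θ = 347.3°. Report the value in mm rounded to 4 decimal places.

seg 1 [0°–168.2°] cycloidal, h=20: full span → s += 20 → s = 20.0000
seg 2 [168.2°–318.2°] dwell: s stays 20.0000
seg 3 [318.2°–360°] simple-harmonic, h=-12: θ=347.3° here. β=29.1, B=41.8. -12/2·(1 − cos(π·0.6962)) = -9.4681 → s = 10.5319

10.5319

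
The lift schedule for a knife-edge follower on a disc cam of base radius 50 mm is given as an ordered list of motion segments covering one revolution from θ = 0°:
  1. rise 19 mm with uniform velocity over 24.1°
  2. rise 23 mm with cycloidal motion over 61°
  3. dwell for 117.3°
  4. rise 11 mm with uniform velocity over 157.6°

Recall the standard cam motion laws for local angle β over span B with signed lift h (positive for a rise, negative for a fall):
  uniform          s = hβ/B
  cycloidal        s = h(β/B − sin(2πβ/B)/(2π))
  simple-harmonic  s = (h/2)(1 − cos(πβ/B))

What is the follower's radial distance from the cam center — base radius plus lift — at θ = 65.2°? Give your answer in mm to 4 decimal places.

seg 1 [0°–24.1°] uniform, h=19: full span → s += 19 → s = 19.0000
seg 2 [24.1°–85.1°] cycloidal, h=23: θ=65.2° here. β=41.1, B=61. 23·(0.6738 − sin(2π·0.6738)/(2π)) = 18.7454 → s = 37.7454
radial distance = base radius + s = 50 + 37.7454 = 87.7454

87.7454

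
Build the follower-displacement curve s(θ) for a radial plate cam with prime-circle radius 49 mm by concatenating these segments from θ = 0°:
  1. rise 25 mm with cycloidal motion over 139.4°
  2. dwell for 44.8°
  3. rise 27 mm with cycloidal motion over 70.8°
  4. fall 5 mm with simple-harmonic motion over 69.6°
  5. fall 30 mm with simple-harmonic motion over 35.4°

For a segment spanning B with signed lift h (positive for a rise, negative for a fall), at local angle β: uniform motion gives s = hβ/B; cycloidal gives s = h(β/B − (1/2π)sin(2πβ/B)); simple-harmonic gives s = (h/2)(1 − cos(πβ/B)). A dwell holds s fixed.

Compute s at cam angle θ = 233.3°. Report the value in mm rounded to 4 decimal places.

seg 1 [0°–139.4°] cycloidal, h=25: full span → s += 25 → s = 25.0000
seg 2 [139.4°–184.2°] dwell: s stays 25.0000
seg 3 [184.2°–255°] cycloidal, h=27: θ=233.3° here. β=49.1, B=70.8. 27·(0.6935 − sin(2π·0.6935)/(2π)) = 22.7538 → s = 47.7538

47.7538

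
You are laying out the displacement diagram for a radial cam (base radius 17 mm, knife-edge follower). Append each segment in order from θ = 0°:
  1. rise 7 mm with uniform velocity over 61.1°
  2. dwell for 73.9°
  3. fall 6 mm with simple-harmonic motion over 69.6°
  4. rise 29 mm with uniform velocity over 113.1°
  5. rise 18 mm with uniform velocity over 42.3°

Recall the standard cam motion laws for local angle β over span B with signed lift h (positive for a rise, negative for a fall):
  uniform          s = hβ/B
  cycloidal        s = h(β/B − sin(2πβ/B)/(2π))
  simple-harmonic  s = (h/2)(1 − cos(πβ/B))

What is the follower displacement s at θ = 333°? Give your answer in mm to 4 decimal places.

seg 1 [0°–61.1°] uniform, h=7: full span → s += 7 → s = 7.0000
seg 2 [61.1°–135°] dwell: s stays 7.0000
seg 3 [135°–204.6°] simple-harmonic, h=-6: full span → s += -6 → s = 1.0000
seg 4 [204.6°–317.7°] uniform, h=29: full span → s += 29 → s = 30.0000
seg 5 [317.7°–360°] uniform, h=18: θ=333° here. β=15.3, B=42.3. 18·15.3/42.3 = 6.5106 → s = 36.5106

36.5106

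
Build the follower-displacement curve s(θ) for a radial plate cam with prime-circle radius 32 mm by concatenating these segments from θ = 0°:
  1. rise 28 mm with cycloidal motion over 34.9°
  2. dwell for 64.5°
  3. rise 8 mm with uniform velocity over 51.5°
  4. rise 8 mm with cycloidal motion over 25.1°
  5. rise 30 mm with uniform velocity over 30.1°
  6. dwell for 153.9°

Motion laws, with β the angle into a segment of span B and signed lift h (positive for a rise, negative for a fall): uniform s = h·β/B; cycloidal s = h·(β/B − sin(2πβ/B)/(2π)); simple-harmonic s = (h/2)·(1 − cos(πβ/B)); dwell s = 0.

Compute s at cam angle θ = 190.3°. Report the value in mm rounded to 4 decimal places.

seg 1 [0°–34.9°] cycloidal, h=28: full span → s += 28 → s = 28.0000
seg 2 [34.9°–99.4°] dwell: s stays 28.0000
seg 3 [99.4°–150.9°] uniform, h=8: full span → s += 8 → s = 36.0000
seg 4 [150.9°–176°] cycloidal, h=8: full span → s += 8 → s = 44.0000
seg 5 [176°–206.1°] uniform, h=30: θ=190.3° here. β=14.3, B=30.1. 30·14.3/30.1 = 14.2525 → s = 58.2525

58.2525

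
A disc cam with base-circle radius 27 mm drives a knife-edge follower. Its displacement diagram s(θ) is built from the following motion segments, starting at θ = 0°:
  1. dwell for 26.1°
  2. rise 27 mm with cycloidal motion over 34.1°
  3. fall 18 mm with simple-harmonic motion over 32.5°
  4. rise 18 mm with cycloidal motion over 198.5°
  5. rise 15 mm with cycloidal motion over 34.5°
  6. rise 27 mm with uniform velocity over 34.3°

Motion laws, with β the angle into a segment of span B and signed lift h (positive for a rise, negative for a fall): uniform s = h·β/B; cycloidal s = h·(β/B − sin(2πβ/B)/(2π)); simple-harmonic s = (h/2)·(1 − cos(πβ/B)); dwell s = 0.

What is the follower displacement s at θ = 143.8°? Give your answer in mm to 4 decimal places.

seg 1 [0°–26.1°] dwell: s stays 0.0000
seg 2 [26.1°–60.2°] cycloidal, h=27: full span → s += 27 → s = 27.0000
seg 3 [60.2°–92.7°] simple-harmonic, h=-18: full span → s += -18 → s = 9.0000
seg 4 [92.7°–291.2°] cycloidal, h=18: θ=143.8° here. β=51.1, B=198.5. 18·(0.2574 − sin(2π·0.2574)/(2π)) = 1.7721 → s = 10.7721

10.7721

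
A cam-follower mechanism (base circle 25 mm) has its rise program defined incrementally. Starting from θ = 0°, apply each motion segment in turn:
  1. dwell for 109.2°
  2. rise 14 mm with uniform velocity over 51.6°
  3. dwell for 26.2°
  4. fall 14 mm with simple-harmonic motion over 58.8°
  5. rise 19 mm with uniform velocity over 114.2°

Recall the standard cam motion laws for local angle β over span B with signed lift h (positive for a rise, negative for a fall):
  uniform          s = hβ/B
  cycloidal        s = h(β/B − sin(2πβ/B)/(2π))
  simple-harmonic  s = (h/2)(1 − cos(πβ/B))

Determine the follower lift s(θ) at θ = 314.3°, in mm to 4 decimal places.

seg 1 [0°–109.2°] dwell: s stays 0.0000
seg 2 [109.2°–160.8°] uniform, h=14: full span → s += 14 → s = 14.0000
seg 3 [160.8°–187°] dwell: s stays 14.0000
seg 4 [187°–245.8°] simple-harmonic, h=-14: full span → s += -14 → s = 0.0000
seg 5 [245.8°–360°] uniform, h=19: θ=314.3° here. β=68.5, B=114.2. 19·68.5/114.2 = 11.3967 → s = 11.3967

11.3967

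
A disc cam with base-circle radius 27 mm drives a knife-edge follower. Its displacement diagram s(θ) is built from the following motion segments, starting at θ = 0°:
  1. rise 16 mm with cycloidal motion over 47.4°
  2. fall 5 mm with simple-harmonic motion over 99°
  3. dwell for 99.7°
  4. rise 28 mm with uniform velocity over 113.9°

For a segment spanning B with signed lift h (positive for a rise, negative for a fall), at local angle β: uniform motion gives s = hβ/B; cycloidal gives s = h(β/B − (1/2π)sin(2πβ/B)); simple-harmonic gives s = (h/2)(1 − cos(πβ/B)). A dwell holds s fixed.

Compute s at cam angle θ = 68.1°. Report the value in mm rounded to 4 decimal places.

seg 1 [0°–47.4°] cycloidal, h=16: full span → s += 16 → s = 16.0000
seg 2 [47.4°–146.4°] simple-harmonic, h=-5: θ=68.1° here. β=20.7, B=99. -5/2·(1 − cos(π·0.2091)) = -0.5202 → s = 15.4798

15.4798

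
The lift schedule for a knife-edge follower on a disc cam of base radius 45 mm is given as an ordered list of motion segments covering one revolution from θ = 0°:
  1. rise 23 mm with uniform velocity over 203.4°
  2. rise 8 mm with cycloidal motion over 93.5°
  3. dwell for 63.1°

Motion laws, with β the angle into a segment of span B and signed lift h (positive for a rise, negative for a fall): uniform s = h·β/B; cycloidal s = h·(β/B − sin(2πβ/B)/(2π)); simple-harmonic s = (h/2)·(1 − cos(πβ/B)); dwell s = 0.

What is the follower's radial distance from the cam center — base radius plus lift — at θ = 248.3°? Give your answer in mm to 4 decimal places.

seg 1 [0°–203.4°] uniform, h=23: full span → s += 23 → s = 23.0000
seg 2 [203.4°–296.9°] cycloidal, h=8: θ=248.3° here. β=44.9, B=93.5. 8·(0.4802 − sin(2π·0.4802)/(2π)) = 3.6838 → s = 26.6838
radial distance = base radius + s = 45 + 26.6838 = 71.6838

71.6838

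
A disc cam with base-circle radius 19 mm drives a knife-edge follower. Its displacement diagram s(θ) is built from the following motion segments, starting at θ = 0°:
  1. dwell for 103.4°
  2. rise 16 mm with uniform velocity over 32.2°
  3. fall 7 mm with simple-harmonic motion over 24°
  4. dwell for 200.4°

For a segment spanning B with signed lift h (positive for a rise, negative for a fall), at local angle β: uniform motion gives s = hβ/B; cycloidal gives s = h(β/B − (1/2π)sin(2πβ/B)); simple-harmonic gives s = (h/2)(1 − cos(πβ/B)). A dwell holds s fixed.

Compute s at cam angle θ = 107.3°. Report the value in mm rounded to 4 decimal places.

seg 1 [0°–103.4°] dwell: s stays 0.0000
seg 2 [103.4°–135.6°] uniform, h=16: θ=107.3° here. β=3.9, B=32.2. 16·3.9/32.2 = 1.9379 → s = 1.9379

1.9379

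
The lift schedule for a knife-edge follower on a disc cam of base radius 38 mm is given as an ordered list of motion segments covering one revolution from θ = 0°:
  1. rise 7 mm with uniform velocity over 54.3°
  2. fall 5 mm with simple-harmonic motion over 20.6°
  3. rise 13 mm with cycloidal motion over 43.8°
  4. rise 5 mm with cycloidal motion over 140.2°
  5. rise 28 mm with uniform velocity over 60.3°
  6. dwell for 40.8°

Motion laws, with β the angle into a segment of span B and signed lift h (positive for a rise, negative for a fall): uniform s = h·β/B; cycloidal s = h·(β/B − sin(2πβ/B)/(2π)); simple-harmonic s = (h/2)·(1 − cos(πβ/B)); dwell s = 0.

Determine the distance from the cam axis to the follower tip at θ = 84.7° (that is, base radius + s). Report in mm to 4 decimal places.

seg 1 [0°–54.3°] uniform, h=7: full span → s += 7 → s = 7.0000
seg 2 [54.3°–74.9°] simple-harmonic, h=-5: full span → s += -5 → s = 2.0000
seg 3 [74.9°–118.7°] cycloidal, h=13: θ=84.7° here. β=9.8, B=43.8. 13·(0.2237 − sin(2π·0.2237)/(2π)) = 0.8678 → s = 2.8678
radial distance = base radius + s = 38 + 2.8678 = 40.8678

40.8678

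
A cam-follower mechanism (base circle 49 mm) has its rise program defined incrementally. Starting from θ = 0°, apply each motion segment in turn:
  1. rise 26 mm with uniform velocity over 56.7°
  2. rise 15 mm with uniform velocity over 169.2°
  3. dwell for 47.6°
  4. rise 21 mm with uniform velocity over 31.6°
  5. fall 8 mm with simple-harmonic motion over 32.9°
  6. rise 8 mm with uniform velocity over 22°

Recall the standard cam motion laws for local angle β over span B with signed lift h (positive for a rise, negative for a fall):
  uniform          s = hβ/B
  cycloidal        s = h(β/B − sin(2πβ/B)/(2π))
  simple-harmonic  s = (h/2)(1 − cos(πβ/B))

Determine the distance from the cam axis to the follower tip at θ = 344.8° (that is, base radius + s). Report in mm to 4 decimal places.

seg 1 [0°–56.7°] uniform, h=26: full span → s += 26 → s = 26.0000
seg 2 [56.7°–225.9°] uniform, h=15: full span → s += 15 → s = 41.0000
seg 3 [225.9°–273.5°] dwell: s stays 41.0000
seg 4 [273.5°–305.1°] uniform, h=21: full span → s += 21 → s = 62.0000
seg 5 [305.1°–338°] simple-harmonic, h=-8: full span → s += -8 → s = 54.0000
seg 6 [338°–360°] uniform, h=8: θ=344.8° here. β=6.8, B=22. 8·6.8/22 = 2.4727 → s = 56.4727
radial distance = base radius + s = 49 + 56.4727 = 105.4727

105.4727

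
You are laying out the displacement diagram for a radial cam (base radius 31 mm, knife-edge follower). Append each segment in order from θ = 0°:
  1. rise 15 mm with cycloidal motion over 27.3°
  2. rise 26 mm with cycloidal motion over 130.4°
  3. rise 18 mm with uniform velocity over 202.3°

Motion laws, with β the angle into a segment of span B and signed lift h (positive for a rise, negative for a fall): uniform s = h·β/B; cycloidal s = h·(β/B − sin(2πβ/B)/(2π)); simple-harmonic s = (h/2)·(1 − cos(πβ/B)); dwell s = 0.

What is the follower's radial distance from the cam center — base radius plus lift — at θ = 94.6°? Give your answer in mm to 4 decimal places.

seg 1 [0°–27.3°] cycloidal, h=15: full span → s += 15 → s = 15.0000
seg 2 [27.3°–157.7°] cycloidal, h=26: θ=94.6° here. β=67.3, B=130.4. 26·(0.5161 − sin(2π·0.5161)/(2π)) = 13.8367 → s = 28.8367
radial distance = base radius + s = 31 + 28.8367 = 59.8367

59.8367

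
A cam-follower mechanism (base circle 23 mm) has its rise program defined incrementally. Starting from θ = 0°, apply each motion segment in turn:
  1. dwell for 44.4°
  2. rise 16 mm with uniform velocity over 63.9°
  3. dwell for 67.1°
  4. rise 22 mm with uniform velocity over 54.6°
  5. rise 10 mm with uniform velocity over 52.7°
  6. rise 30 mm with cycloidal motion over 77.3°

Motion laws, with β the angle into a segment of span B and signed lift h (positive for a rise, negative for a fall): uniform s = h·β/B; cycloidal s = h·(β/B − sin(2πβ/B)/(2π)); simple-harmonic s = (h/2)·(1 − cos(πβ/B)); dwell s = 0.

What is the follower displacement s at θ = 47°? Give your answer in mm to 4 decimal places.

seg 1 [0°–44.4°] dwell: s stays 0.0000
seg 2 [44.4°–108.3°] uniform, h=16: θ=47° here. β=2.6, B=63.9. 16·2.6/63.9 = 0.6510 → s = 0.6510

0.6510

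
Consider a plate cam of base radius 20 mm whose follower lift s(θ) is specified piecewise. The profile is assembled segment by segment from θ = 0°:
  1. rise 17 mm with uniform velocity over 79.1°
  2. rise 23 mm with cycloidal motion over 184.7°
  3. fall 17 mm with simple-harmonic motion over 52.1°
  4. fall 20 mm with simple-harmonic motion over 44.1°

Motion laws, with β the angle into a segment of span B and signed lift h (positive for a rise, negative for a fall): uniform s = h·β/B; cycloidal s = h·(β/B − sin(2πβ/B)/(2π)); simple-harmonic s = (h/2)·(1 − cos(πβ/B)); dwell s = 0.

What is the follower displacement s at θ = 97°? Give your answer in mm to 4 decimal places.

seg 1 [0°–79.1°] uniform, h=17: full span → s += 17 → s = 17.0000
seg 2 [79.1°–263.8°] cycloidal, h=23: θ=97° here. β=17.9, B=184.7. 23·(0.0969 − sin(2π·0.0969)/(2π)) = 0.1352 → s = 17.1352

17.1352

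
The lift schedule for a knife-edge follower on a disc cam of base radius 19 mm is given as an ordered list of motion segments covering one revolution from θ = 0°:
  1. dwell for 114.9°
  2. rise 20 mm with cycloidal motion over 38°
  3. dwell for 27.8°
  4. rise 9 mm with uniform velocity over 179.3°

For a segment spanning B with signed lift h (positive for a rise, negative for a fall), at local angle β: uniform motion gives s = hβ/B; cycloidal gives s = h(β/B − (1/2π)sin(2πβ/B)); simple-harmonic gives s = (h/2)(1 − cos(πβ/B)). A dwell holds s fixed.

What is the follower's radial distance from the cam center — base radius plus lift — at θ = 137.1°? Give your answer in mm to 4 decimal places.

seg 1 [0°–114.9°] dwell: s stays 0.0000
seg 2 [114.9°–152.9°] cycloidal, h=20: θ=137.1° here. β=22.2, B=38. 20·(0.5842 − sin(2π·0.5842)/(2π)) = 13.2909 → s = 13.2909
radial distance = base radius + s = 19 + 13.2909 = 32.2909

32.2909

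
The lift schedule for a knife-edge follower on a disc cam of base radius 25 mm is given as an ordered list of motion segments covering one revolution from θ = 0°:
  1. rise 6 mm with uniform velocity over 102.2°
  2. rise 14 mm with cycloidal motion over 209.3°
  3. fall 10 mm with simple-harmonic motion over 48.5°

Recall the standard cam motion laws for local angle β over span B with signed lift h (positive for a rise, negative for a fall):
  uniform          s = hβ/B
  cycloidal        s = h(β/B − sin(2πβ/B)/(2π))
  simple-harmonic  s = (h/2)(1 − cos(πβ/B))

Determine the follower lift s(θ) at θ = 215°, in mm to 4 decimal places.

seg 1 [0°–102.2°] uniform, h=6: full span → s += 6 → s = 6.0000
seg 2 [102.2°–311.5°] cycloidal, h=14: θ=215° here. β=112.8, B=209.3. 14·(0.5389 − sin(2π·0.5389)/(2π)) = 8.0849 → s = 14.0849

14.0849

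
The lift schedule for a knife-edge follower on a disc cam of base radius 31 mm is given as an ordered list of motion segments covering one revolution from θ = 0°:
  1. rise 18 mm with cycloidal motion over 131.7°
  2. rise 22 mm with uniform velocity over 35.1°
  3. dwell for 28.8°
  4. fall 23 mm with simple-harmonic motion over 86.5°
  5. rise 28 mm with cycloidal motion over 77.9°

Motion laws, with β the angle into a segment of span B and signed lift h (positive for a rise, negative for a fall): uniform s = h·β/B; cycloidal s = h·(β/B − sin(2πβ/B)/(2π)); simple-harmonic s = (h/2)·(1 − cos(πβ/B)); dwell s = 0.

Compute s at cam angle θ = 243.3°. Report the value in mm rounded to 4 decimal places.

seg 1 [0°–131.7°] cycloidal, h=18: full span → s += 18 → s = 18.0000
seg 2 [131.7°–166.8°] uniform, h=22: full span → s += 22 → s = 40.0000
seg 3 [166.8°–195.6°] dwell: s stays 40.0000
seg 4 [195.6°–282.1°] simple-harmonic, h=-23: θ=243.3° here. β=47.7, B=86.5. -23/2·(1 − cos(π·0.5514)) = -13.3505 → s = 26.6495

26.6495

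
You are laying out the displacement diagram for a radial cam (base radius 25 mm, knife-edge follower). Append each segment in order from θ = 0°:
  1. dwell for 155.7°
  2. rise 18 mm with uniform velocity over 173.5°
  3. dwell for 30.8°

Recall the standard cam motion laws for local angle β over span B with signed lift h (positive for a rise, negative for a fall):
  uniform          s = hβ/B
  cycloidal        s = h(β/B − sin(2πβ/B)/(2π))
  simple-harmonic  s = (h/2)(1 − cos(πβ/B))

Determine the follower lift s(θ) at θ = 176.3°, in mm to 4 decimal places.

seg 1 [0°–155.7°] dwell: s stays 0.0000
seg 2 [155.7°–329.2°] uniform, h=18: θ=176.3° here. β=20.6, B=173.5. 18·20.6/173.5 = 2.1372 → s = 2.1372

2.1372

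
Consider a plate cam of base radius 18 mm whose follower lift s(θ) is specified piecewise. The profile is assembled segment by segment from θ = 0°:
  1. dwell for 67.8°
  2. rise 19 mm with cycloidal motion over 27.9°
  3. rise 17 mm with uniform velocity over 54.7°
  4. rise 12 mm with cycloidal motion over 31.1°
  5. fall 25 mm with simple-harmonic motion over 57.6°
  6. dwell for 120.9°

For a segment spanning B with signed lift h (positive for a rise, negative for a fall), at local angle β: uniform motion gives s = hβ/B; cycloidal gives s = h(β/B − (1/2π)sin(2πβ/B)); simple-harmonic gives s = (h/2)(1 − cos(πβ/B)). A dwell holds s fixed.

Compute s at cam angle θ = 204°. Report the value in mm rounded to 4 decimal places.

seg 1 [0°–67.8°] dwell: s stays 0.0000
seg 2 [67.8°–95.7°] cycloidal, h=19: full span → s += 19 → s = 19.0000
seg 3 [95.7°–150.4°] uniform, h=17: full span → s += 17 → s = 36.0000
seg 4 [150.4°–181.5°] cycloidal, h=12: full span → s += 12 → s = 48.0000
seg 5 [181.5°–239.1°] simple-harmonic, h=-25: θ=204° here. β=22.5, B=57.6. -25/2·(1 − cos(π·0.3906)) = -8.2889 → s = 39.7111

39.7111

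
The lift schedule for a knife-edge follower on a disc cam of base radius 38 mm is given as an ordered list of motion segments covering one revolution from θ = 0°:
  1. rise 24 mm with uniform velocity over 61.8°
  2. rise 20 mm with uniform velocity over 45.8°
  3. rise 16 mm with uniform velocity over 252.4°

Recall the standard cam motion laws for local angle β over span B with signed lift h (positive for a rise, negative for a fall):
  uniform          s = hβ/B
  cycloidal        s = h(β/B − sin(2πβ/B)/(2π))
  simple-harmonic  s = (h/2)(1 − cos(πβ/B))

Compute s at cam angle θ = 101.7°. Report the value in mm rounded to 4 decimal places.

seg 1 [0°–61.8°] uniform, h=24: full span → s += 24 → s = 24.0000
seg 2 [61.8°–107.6°] uniform, h=20: θ=101.7° here. β=39.9, B=45.8. 20·39.9/45.8 = 17.4236 → s = 41.4236

41.4236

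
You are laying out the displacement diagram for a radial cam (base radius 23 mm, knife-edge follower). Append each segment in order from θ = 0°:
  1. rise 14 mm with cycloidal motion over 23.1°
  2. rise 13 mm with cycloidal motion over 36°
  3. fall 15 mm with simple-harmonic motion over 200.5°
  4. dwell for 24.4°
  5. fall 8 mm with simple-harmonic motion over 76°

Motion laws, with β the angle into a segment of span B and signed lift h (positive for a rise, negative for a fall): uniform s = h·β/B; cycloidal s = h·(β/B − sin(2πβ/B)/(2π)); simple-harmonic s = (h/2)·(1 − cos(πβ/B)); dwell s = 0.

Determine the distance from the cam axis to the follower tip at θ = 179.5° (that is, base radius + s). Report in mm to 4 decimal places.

seg 1 [0°–23.1°] cycloidal, h=14: full span → s += 14 → s = 14.0000
seg 2 [23.1°–59.1°] cycloidal, h=13: full span → s += 13 → s = 27.0000
seg 3 [59.1°–259.6°] simple-harmonic, h=-15: θ=179.5° here. β=120.4, B=200.5. -15/2·(1 − cos(π·0.6005)) = -9.8288 → s = 17.1712
radial distance = base radius + s = 23 + 17.1712 = 40.1712

40.1712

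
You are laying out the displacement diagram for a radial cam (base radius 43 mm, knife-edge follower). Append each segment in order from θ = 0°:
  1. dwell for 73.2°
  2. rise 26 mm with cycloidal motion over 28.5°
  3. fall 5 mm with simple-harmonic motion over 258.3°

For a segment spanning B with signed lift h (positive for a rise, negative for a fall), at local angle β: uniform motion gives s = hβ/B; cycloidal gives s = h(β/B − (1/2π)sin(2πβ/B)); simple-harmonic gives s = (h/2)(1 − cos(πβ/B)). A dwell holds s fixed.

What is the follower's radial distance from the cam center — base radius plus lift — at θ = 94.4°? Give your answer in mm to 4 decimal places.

seg 1 [0°–73.2°] dwell: s stays 0.0000
seg 2 [73.2°–101.7°] cycloidal, h=26: θ=94.4° here. β=21.2, B=28.5. 26·(0.7439 − sin(2π·0.7439)/(2π)) = 23.4753 → s = 23.4753
radial distance = base radius + s = 43 + 23.4753 = 66.4753

66.4753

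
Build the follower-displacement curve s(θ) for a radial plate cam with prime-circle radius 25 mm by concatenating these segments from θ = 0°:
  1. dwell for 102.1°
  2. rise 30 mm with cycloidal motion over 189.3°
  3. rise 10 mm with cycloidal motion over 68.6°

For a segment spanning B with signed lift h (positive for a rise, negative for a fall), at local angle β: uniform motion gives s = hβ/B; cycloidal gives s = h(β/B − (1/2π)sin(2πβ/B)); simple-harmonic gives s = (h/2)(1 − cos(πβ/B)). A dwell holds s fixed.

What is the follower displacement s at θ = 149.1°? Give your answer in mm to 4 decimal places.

seg 1 [0°–102.1°] dwell: s stays 0.0000
seg 2 [102.1°–291.4°] cycloidal, h=30: θ=149.1° here. β=47, B=189.3. 30·(0.2483 − sin(2π·0.2483)/(2π)) = 2.6741 → s = 2.6741

2.6741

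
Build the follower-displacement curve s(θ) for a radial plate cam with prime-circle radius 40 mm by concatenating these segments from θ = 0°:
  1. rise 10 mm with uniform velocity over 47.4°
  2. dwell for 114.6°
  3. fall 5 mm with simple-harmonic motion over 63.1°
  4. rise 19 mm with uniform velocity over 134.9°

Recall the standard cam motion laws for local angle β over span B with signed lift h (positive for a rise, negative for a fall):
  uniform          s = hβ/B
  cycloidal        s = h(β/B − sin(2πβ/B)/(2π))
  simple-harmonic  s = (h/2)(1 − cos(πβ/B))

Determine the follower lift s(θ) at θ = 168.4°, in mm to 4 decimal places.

seg 1 [0°–47.4°] uniform, h=10: full span → s += 10 → s = 10.0000
seg 2 [47.4°–162°] dwell: s stays 10.0000
seg 3 [162°–225.1°] simple-harmonic, h=-5: θ=168.4° here. β=6.4, B=63.1. -5/2·(1 − cos(π·0.1014)) = -0.1258 → s = 9.8742

9.8742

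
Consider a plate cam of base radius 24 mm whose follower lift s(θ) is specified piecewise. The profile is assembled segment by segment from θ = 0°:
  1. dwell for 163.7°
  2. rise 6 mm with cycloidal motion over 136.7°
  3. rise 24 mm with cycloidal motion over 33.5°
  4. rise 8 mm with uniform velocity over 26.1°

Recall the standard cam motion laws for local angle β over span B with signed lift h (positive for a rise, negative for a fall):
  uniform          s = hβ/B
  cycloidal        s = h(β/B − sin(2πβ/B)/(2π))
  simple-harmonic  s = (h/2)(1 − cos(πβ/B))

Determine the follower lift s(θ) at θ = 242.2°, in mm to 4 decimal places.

seg 1 [0°–163.7°] dwell: s stays 0.0000
seg 2 [163.7°–300.4°] cycloidal, h=6: θ=242.2° here. β=78.5, B=136.7. 6·(0.5743 − sin(2π·0.5743)/(2π)) = 3.8750 → s = 3.8750

3.8750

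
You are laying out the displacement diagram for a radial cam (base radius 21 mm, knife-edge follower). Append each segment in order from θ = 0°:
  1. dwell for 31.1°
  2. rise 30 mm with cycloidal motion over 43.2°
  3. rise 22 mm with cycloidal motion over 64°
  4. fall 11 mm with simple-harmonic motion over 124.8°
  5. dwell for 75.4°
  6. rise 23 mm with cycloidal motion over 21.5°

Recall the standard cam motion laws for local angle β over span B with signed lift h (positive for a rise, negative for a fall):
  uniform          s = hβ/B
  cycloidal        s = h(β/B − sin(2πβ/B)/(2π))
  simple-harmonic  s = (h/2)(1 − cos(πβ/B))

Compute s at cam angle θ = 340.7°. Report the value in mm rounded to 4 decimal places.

seg 1 [0°–31.1°] dwell: s stays 0.0000
seg 2 [31.1°–74.3°] cycloidal, h=30: full span → s += 30 → s = 30.0000
seg 3 [74.3°–138.3°] cycloidal, h=22: full span → s += 22 → s = 52.0000
seg 4 [138.3°–263.1°] simple-harmonic, h=-11: full span → s += -11 → s = 41.0000
seg 5 [263.1°–338.5°] dwell: s stays 41.0000
seg 6 [338.5°–360°] cycloidal, h=23: θ=340.7° here. β=2.2, B=21.5. 23·(0.1023 − sin(2π·0.1023)/(2π)) = 0.1588 → s = 41.1588

41.1588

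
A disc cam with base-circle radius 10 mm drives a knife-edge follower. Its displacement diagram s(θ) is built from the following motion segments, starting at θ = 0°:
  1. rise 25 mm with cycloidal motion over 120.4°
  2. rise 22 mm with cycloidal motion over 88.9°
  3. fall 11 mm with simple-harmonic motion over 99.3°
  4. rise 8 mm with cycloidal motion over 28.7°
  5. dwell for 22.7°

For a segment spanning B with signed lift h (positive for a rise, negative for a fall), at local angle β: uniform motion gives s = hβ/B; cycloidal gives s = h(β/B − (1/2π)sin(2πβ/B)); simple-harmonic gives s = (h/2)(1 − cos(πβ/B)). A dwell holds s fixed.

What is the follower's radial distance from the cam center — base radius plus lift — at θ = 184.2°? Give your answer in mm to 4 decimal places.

seg 1 [0°–120.4°] cycloidal, h=25: full span → s += 25 → s = 25.0000
seg 2 [120.4°–209.3°] cycloidal, h=22: θ=184.2° here. β=63.8, B=88.9. 22·(0.7177 − sin(2π·0.7177)/(2π)) = 19.2179 → s = 44.2179
radial distance = base radius + s = 10 + 44.2179 = 54.2179

54.2179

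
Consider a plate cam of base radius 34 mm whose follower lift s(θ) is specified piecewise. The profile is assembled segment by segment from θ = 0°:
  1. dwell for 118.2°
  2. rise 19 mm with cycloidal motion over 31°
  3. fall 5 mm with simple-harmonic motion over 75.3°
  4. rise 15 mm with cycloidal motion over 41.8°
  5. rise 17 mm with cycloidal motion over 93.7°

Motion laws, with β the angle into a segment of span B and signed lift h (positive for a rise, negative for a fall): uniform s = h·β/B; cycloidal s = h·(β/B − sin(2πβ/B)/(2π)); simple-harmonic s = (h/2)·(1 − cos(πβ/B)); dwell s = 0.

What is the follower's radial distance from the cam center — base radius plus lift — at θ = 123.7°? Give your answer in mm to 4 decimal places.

seg 1 [0°–118.2°] dwell: s stays 0.0000
seg 2 [118.2°–149.2°] cycloidal, h=19: θ=123.7° here. β=5.5, B=31. 19·(0.1774 − sin(2π·0.1774)/(2π)) = 0.6561 → s = 0.6561
radial distance = base radius + s = 34 + 0.6561 = 34.6561

34.6561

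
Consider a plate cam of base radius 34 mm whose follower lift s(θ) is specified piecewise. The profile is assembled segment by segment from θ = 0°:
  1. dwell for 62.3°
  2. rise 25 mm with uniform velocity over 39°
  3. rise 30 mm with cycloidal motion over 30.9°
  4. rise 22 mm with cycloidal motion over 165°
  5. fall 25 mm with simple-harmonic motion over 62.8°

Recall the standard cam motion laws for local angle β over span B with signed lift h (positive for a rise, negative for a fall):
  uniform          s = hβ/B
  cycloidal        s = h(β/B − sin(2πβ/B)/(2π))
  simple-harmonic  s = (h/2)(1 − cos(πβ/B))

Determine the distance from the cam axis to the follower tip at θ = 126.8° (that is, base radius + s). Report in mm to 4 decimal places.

seg 1 [0°–62.3°] dwell: s stays 0.0000
seg 2 [62.3°–101.3°] uniform, h=25: full span → s += 25 → s = 25.0000
seg 3 [101.3°–132.2°] cycloidal, h=30: θ=126.8° here. β=25.5, B=30.9. 30·(0.8252 − sin(2π·0.8252)/(2π)) = 29.0082 → s = 54.0082
radial distance = base radius + s = 34 + 54.0082 = 88.0082

88.0082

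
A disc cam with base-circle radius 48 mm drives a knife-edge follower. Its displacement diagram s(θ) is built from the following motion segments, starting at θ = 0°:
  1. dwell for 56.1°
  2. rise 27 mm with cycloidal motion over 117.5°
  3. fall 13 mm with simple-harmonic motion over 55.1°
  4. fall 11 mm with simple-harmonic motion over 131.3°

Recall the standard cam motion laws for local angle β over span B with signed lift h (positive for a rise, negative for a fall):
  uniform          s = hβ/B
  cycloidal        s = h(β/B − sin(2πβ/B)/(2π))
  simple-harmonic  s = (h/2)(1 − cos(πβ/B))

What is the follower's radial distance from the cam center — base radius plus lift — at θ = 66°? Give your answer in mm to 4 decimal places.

seg 1 [0°–56.1°] dwell: s stays 0.0000
seg 2 [56.1°–173.6°] cycloidal, h=27: θ=66° here. β=9.9, B=117.5. 27·(0.0843 − sin(2π·0.0843)/(2π)) = 0.1048 → s = 0.1048
radial distance = base radius + s = 48 + 0.1048 = 48.1048

48.1048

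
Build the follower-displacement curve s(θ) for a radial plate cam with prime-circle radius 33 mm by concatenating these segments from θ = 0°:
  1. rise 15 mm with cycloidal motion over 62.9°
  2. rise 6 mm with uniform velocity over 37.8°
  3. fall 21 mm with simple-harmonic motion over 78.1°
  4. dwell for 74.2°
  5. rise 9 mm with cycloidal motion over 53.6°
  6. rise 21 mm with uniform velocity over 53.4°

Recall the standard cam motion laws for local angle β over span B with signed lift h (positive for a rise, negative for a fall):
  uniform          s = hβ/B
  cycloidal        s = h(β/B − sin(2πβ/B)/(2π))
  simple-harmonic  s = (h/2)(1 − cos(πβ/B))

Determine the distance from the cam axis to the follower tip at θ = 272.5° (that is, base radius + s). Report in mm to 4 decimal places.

seg 1 [0°–62.9°] cycloidal, h=15: full span → s += 15 → s = 15.0000
seg 2 [62.9°–100.7°] uniform, h=6: full span → s += 6 → s = 21.0000
seg 3 [100.7°–178.8°] simple-harmonic, h=-21: full span → s += -21 → s = 0.0000
seg 4 [178.8°–253°] dwell: s stays 0.0000
seg 5 [253°–306.6°] cycloidal, h=9: θ=272.5° here. β=19.5, B=53.6. 9·(0.3638 − sin(2π·0.3638)/(2π)) = 2.1927 → s = 2.1927
radial distance = base radius + s = 33 + 2.1927 = 35.1927

35.1927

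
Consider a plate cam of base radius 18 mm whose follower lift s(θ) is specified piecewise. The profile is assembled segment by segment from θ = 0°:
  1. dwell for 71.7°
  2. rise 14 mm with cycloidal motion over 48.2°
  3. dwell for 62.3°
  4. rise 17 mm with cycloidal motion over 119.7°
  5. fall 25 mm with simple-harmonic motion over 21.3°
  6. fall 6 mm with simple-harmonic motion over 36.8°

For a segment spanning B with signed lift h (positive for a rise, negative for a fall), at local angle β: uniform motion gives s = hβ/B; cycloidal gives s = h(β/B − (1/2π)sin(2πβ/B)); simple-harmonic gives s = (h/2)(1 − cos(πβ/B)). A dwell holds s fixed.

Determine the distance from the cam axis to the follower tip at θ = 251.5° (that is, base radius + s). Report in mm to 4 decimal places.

seg 1 [0°–71.7°] dwell: s stays 0.0000
seg 2 [71.7°–119.9°] cycloidal, h=14: full span → s += 14 → s = 14.0000
seg 3 [119.9°–182.2°] dwell: s stays 14.0000
seg 4 [182.2°–301.9°] cycloidal, h=17: θ=251.5° here. β=69.3, B=119.7. 17·(0.5789 − sin(2π·0.5789)/(2π)) = 11.1298 → s = 25.1298
radial distance = base radius + s = 18 + 25.1298 = 43.1298

43.1298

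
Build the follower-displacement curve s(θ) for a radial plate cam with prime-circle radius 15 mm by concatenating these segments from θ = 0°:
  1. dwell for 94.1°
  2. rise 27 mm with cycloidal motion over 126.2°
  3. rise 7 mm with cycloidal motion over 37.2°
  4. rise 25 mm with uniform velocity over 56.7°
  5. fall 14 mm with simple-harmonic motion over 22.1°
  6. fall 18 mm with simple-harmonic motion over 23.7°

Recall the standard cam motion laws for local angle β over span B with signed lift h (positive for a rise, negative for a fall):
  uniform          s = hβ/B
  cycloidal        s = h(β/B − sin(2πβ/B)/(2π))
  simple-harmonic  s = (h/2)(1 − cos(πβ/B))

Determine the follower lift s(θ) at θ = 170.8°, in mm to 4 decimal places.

seg 1 [0°–94.1°] dwell: s stays 0.0000
seg 2 [94.1°–220.3°] cycloidal, h=27: θ=170.8° here. β=76.7, B=126.2. 27·(0.6078 − sin(2π·0.6078)/(2π)) = 19.1020 → s = 19.1020

19.1020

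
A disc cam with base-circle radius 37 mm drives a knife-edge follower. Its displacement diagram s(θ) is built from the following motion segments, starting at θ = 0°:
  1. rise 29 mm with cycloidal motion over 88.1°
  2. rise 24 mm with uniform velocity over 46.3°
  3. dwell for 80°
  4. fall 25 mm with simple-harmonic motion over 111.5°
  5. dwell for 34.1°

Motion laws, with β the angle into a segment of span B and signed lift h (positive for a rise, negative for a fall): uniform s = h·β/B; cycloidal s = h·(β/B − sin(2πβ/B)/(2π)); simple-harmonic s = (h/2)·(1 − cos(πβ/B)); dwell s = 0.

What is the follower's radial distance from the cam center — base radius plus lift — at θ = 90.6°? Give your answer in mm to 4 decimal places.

seg 1 [0°–88.1°] cycloidal, h=29: full span → s += 29 → s = 29.0000
seg 2 [88.1°–134.4°] uniform, h=24: θ=90.6° here. β=2.5, B=46.3. 24·2.5/46.3 = 1.2959 → s = 30.2959
radial distance = base radius + s = 37 + 30.2959 = 67.2959

67.2959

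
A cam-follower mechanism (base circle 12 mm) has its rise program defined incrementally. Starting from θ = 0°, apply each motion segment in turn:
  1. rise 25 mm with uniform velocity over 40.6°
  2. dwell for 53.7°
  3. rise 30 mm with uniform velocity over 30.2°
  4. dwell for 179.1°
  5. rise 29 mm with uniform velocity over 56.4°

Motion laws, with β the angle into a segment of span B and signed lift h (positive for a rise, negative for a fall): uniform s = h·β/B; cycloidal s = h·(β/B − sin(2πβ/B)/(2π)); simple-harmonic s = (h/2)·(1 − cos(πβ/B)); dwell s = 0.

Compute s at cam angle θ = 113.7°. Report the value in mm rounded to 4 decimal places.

seg 1 [0°–40.6°] uniform, h=25: full span → s += 25 → s = 25.0000
seg 2 [40.6°–94.3°] dwell: s stays 25.0000
seg 3 [94.3°–124.5°] uniform, h=30: θ=113.7° here. β=19.4, B=30.2. 30·19.4/30.2 = 19.2715 → s = 44.2715

44.2715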